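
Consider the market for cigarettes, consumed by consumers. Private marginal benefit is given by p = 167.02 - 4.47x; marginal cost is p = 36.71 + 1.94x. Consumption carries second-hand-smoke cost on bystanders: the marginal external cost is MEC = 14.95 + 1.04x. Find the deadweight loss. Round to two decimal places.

DWL = 87.43

Market equilibrium (private): 36.71 + 1.94x = 167.02 - 4.47x → x_m = 20.3292.
Social marginal benefit = demand − MEC = 152.07 - 5.51x.
Set SMB = MC: 152.07 - 5.51x = 36.71 + 1.94x → x* = 15.4846.
Height of the DWL triangle at x_m is MC(x_m) − SMB(x_m) = MEC(x_m) = 36.0923.
DWL = ½ × 4.8446 × 36.0923 = 87.4264.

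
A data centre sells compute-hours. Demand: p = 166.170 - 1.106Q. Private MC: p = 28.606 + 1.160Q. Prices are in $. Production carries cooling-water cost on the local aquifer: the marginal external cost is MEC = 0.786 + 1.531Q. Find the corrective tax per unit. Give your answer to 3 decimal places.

tax = $55.937 per unit

Social marginal cost = private MC + MEC = 29.392 + 2.691Q.
Set SMC = demand: 29.392 + 2.691Q = 166.170 - 1.106Q → Q* = 36.0226.
The Pigouvian tax equals MEC at Q*: 0.786 + 1.531×36.0226 = 55.9366.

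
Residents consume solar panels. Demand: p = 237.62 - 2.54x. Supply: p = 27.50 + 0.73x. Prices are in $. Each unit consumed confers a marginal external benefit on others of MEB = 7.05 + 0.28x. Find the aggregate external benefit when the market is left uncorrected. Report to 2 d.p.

$1031.06

Market equilibrium (private): 27.50 + 0.73x = 237.62 - 2.54x → x_m = 64.2569.
Total external benefit = ∫₀^{x_m} (7.05 + 0.28x) dx = 7.05×64.2569 + ½×0.28×64.2569² = 1031.0640.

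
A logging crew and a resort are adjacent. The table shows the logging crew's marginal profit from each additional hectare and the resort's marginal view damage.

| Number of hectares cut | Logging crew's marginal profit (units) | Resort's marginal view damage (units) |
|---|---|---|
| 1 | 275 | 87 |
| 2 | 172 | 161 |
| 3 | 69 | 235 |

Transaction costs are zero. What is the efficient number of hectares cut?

2

Bargaining reaches the level where marginal profit last exceeds marginal view damage.
That holds through level 2 (172 ≥ 161) but not at 3 (69 < 235).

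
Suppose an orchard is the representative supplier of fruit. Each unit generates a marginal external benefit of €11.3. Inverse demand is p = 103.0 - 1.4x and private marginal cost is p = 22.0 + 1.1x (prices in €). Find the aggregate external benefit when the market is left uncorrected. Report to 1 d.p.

Market equilibrium (private): 22.0 + 1.1x = 103.0 - 1.4x → x_m = 32.4000.
Total external benefit = MEB × x_m = 11.3 × 32.4000 = 366.1200.

€366.1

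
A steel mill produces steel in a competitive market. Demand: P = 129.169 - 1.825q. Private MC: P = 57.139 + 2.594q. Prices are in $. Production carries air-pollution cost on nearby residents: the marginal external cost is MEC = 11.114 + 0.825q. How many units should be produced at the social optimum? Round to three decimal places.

Social marginal cost = private MC + MEC = 68.253 + 3.419q.
Set SMC = demand: 68.253 + 3.419q = 129.169 - 1.825q → q* = 11.6163.

q* = 11.616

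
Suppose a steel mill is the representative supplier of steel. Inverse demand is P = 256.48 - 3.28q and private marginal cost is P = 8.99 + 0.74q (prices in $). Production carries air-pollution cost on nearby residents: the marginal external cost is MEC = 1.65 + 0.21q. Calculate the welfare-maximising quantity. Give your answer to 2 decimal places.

q* = 58.12

Social marginal cost = private MC + MEC = 10.64 + 0.95q.
Set SMC = demand: 10.64 + 0.95q = 256.48 - 3.28q → q* = 58.1182.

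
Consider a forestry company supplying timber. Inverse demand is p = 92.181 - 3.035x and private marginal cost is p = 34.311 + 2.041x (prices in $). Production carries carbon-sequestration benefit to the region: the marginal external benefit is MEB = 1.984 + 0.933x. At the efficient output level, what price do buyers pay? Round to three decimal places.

Social marginal cost = private MC − MEB = 32.327 + 1.108x.
Set SMC = demand: 32.327 + 1.108x = 92.181 - 3.035x → x* = 14.4470.
Consumer price on the demand curve at x*: 92.181 − 3.035×14.4470 = 48.3344.

P = $48.334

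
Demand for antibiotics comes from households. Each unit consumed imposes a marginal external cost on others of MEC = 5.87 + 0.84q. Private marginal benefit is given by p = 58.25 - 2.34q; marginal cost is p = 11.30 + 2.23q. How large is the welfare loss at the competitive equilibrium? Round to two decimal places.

DWL = 19.43

Market equilibrium (private): 11.30 + 2.23q = 58.25 - 2.34q → q_m = 10.2735.
Social marginal benefit = demand − MEC = 52.38 - 3.18q.
Set SMB = MC: 52.38 - 3.18q = 11.30 + 2.23q → q* = 7.5933.
The loss is the area between SMB and MC from q* to q_m; with linear curves that's a triangle of height MEC(q_m).
DWL = ½ × 2.6802 × 14.4998 = 19.4312.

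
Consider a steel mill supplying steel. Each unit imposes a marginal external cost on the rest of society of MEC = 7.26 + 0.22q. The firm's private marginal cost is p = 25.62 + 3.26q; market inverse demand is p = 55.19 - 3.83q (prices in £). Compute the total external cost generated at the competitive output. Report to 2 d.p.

Market equilibrium (private): 25.62 + 3.26q = 55.19 - 3.83q → q_m = 4.1707.
Total external cost = ∫₀^{q_m} (7.26 + 0.22q) dq = 7.26×4.1707 + ½×0.22×4.1707² = 32.1927.

£32.19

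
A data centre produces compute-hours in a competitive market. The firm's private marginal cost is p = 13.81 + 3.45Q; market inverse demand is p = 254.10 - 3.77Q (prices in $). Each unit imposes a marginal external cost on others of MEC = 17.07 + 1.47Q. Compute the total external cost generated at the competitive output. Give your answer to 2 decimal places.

Market equilibrium (private): 13.81 + 3.45Q = 254.10 - 3.77Q → Q_m = 33.2812.
Total external cost = ∫₀^{Q_m} (17.07 + 1.47Q) dQ = 17.07×33.2812 + ½×1.47×33.2812² = 1382.2242.

$1382.22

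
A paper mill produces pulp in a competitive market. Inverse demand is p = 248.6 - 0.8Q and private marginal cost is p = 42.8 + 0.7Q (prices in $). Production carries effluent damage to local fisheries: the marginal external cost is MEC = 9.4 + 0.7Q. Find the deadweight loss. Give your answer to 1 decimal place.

DWL = $2526.7

Market equilibrium (private): 42.8 + 0.7Q = 248.6 - 0.8Q → Q_m = 137.2000.
Social marginal cost = private MC + MEC = 52.2 + 1.4Q.
Set SMC = demand: 52.2 + 1.4Q = 248.6 - 0.8Q → Q* = 89.2727.
The loss is the area between SMC and demand from Q* to Q_m; with linear curves that's a triangle of height MEC(Q_m).
DWL = ½ × 47.9273 × 105.4400 = 2526.7273.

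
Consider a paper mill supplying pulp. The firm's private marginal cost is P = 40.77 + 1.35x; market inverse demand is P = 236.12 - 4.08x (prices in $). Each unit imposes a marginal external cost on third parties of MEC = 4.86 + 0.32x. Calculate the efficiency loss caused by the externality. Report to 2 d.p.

DWL = $23.31

Market equilibrium (private): 40.77 + 1.35x = 236.12 - 4.08x → x_m = 35.9761.
Social marginal cost = private MC + MEC = 45.63 + 1.67x.
Set SMC = demand: 45.63 + 1.67x = 236.12 - 4.08x → x* = 33.1287.
The loss is the area between SMC and demand from x* to x_m; with linear curves that's a triangle of height MEC(x_m).
DWL = ½ × 2.8474 × 16.3723 = 23.3092.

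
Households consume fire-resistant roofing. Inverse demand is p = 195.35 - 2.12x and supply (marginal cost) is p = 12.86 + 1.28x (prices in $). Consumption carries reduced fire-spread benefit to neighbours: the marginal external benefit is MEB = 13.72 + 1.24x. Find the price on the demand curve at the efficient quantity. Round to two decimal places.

P = $2.77

Social marginal benefit = demand + MEB = 209.07 - 0.88x.
Set SMB = MC: 209.07 - 0.88x = 12.86 + 1.28x → x* = 90.8380.
Consumer price on the demand curve at x*: 195.35 − 2.12×90.8380 = 2.7734.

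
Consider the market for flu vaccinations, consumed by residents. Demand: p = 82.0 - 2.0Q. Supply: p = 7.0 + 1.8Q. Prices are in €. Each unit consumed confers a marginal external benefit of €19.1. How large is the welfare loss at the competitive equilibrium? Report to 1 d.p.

Market equilibrium (private): 7.0 + 1.8Q = 82.0 - 2.0Q → Q_m = 19.7368.
Social marginal benefit = demand + MEB = 101.1 - 2.0Q.
Set SMB = MC: 101.1 - 2.0Q = 7.0 + 1.8Q → Q* = 24.7632.
The welfare-loss triangle has base |Q_m − Q*| and height MEB(Q_m) (the vertical gap between SMB and MC is zero at Q* and MEB at Q_m).
DWL = ½ × 5.0264 × 19.1000 = 48.0021.

DWL = €48.0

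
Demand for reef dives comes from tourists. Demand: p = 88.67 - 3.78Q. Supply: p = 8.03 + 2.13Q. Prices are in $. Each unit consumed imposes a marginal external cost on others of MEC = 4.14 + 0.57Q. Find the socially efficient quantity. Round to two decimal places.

Q* = 11.81

Social marginal benefit = demand − MEC = 84.53 - 4.35Q.
Set SMB = MC: 84.53 - 4.35Q = 8.03 + 2.13Q → Q* = 11.8056.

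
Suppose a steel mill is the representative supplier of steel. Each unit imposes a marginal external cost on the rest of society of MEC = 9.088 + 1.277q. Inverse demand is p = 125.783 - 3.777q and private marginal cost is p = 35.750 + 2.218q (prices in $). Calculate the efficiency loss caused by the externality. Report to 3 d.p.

Market equilibrium (private): 35.750 + 2.218q = 125.783 - 3.777q → q_m = 15.0180.
Social marginal cost = private MC + MEC = 44.838 + 3.495q.
Set SMC = demand: 44.838 + 3.495q = 125.783 - 3.777q → q* = 11.1311.
Between q* and q_m the wedge SMC − demand runs linearly from 0 to MEC(q_m), so the loss is a triangle.
DWL = ½ × 3.8869 × 28.2660 = 54.9336.

DWL = $54.934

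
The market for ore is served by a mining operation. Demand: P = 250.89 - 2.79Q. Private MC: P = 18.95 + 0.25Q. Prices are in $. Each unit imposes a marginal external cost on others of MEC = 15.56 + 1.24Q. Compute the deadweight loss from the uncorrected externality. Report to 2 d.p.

DWL = $1417.85

Market equilibrium (private): 18.95 + 0.25Q = 250.89 - 2.79Q → Q_m = 76.2961.
Social marginal cost = private MC + MEC = 34.51 + 1.49Q.
Set SMC = demand: 34.51 + 1.49Q = 250.89 - 2.79Q → Q* = 50.5561.
The loss is the area between SMC and demand from Q* to Q_m; with linear curves that's a triangle of height MEC(Q_m).
DWL = ½ × 25.7400 × 110.1671 = 1417.8506.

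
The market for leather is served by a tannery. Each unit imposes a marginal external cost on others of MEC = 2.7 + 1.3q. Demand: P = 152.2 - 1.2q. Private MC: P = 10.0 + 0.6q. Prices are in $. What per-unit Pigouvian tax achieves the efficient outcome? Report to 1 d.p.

tax = $61.2 per unit

Social marginal cost = private MC + MEC = 12.7 + 1.9q.
Set SMC = demand: 12.7 + 1.9q = 152.2 - 1.2q → q* = 45.0000.
The Pigouvian tax equals MEC at q*: 2.7 + 1.3×45.0000 = 61.2000.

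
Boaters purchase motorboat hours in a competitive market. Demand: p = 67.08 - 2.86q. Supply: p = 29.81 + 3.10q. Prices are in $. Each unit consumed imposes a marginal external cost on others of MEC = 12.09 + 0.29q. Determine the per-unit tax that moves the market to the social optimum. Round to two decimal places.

tax = $13.26 per unit

Social marginal benefit = demand − MEC = 54.99 - 3.15q.
Set SMB = MC: 54.99 - 3.15q = 29.81 + 3.10q → q* = 4.0288.
The Pigouvian tax equals MEC at q*: 12.09 + 0.29×4.0288 = 13.2584.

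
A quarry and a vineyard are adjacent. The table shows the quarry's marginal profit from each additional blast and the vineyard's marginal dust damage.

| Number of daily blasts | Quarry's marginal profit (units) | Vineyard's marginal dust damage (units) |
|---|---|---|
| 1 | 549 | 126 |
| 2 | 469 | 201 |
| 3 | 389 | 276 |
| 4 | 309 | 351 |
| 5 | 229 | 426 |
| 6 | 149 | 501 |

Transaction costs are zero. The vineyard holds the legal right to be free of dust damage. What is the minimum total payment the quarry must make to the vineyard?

Efficient level: marginal profit ≥ marginal dust damage through level 3, so k* = 3.
With the vineyard holding the right, the quarry must at least compensate total damage at k*: 126 + 201 + 276 = 603.

603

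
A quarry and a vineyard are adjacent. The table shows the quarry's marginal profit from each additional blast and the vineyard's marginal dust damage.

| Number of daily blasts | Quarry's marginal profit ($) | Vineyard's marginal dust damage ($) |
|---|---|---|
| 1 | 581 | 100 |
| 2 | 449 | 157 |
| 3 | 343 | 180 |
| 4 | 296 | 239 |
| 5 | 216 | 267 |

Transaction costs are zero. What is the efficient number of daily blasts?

Bargaining reaches the level where marginal profit last exceeds marginal dust damage.
That holds through level 4 (296 ≥ 239) but not at 5 (216 < 267).

4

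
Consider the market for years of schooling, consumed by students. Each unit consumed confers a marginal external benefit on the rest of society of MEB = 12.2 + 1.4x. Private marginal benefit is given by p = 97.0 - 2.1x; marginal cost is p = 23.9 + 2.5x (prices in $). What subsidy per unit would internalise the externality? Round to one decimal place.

Social marginal benefit = demand + MEB = 109.2 - 0.7x.
Set SMB = MC: 109.2 - 0.7x = 23.9 + 2.5x → x* = 26.6563.
The Pigouvian subsidy equals MEB at x*: 12.2 + 1.4×26.6563 = 49.5188.

subsidy = $49.5 per unit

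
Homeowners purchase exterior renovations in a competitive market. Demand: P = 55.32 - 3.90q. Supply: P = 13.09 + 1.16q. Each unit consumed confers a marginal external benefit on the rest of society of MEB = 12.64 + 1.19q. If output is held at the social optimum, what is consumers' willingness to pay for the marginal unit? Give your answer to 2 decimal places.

P = 0.02

Social marginal benefit = demand + MEB = 67.96 - 2.71q.
Set SMB = MC: 67.96 - 2.71q = 13.09 + 1.16q → q* = 14.1783.
Consumer price on the demand curve at q*: 55.32 − 3.90×14.1783 = 0.0246.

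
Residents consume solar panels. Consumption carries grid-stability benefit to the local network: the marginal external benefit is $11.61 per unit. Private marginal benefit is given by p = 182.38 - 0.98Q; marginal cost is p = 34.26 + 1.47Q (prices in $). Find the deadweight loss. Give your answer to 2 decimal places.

DWL = $27.51

Market equilibrium (private): 34.26 + 1.47Q = 182.38 - 0.98Q → Q_m = 60.4571.
Social marginal benefit = demand + MEB = 193.99 - 0.98Q.
Set SMB = MC: 193.99 - 0.98Q = 34.26 + 1.47Q → Q* = 65.1959.
Between Q* and Q_m the wedge SMB − MC runs linearly from 0 to MEB(Q_m), so the loss is a triangle.
DWL = ½ × 4.7388 × 11.6100 = 27.5087.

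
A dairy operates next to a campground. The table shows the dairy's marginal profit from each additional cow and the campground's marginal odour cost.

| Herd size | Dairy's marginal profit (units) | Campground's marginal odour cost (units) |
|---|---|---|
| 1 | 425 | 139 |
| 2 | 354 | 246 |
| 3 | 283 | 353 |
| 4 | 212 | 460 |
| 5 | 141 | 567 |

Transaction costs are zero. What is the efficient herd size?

2

Bargaining reaches the level where marginal profit last exceeds marginal odour cost.
That holds through level 2 (354 ≥ 246) but not at 3 (283 < 353).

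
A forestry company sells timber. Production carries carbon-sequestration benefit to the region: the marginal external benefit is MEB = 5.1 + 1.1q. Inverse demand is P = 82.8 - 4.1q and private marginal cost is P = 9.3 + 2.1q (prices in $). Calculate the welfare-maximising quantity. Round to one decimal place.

q* = 15.4

Social marginal cost = private MC − MEB = 4.2 + q.
Set SMC = demand: 4.2 + q = 82.8 - 4.1q → q* = 15.4118.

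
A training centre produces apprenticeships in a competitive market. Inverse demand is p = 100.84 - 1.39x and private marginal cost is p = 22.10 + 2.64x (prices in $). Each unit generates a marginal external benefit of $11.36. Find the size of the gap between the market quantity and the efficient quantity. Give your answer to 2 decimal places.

Market equilibrium (private): 22.10 + 2.64x = 100.84 - 1.39x → x_m = 19.5385.
Social marginal cost = private MC − MEB = 10.74 + 2.64x.
Set SMC = demand: 10.74 + 2.64x = 100.84 - 1.39x → x* = 22.3573.
Gap = |19.5385 − 22.3573| = 2.8188.

2.82 units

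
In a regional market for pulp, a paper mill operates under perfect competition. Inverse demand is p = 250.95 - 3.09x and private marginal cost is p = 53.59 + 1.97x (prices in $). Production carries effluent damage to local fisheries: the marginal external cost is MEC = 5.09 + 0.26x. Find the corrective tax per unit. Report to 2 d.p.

tax = $14.49 per unit

Social marginal cost = private MC + MEC = 58.68 + 2.23x.
Set SMC = demand: 58.68 + 2.23x = 250.95 - 3.09x → x* = 36.1410.
The Pigouvian tax equals MEC at x*: 5.09 + 0.26×36.1410 = 14.4867.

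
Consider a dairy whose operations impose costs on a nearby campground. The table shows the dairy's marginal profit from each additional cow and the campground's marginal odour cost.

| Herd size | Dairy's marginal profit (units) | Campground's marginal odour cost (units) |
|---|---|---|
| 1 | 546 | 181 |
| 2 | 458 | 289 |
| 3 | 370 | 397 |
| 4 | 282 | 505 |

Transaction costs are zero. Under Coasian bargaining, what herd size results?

Bargaining reaches the level where marginal profit last exceeds marginal odour cost.
That holds through level 2 (458 ≥ 289) but not at 3 (370 < 397).

2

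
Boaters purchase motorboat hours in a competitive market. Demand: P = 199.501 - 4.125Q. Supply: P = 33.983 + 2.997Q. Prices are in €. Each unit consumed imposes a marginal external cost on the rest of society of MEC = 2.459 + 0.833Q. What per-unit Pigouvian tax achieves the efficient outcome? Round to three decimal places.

tax = €19.534 per unit

Social marginal benefit = demand − MEC = 197.042 - 4.958Q.
Set SMB = MC: 197.042 - 4.958Q = 33.983 + 2.997Q → Q* = 20.4977.
The Pigouvian tax equals MEC at Q*: 2.459 + 0.833×20.4977 = 19.5336.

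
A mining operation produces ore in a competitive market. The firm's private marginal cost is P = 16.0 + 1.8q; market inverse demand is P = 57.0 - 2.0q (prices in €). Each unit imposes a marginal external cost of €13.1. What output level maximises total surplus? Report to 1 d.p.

q* = 7.3

Social marginal cost = private MC + MEC = 29.1 + 1.8q.
Set SMC = demand: 29.1 + 1.8q = 57.0 - 2.0q → q* = 7.3421.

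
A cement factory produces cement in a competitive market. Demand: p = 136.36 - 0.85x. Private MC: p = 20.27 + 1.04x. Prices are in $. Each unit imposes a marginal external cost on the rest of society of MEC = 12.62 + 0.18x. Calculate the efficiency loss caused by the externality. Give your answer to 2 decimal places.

Market equilibrium (private): 20.27 + 1.04x = 136.36 - 0.85x → x_m = 61.4233.
Social marginal cost = private MC + MEC = 32.89 + 1.22x.
Set SMC = demand: 32.89 + 1.22x = 136.36 - 0.85x → x* = 49.9855.
Height of the DWL triangle at x_m is SMC(x_m) − demand(x_m) = MEC(x_m) = 23.6762.
DWL = ½ × 11.4378 × 23.6762 = 135.4018.

DWL = $135.40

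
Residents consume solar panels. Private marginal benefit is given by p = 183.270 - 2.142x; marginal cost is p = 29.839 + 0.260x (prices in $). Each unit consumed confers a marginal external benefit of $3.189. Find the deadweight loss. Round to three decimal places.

DWL = $2.117

Market equilibrium (private): 29.839 + 0.260x = 183.270 - 2.142x → x_m = 63.8764.
Social marginal benefit = demand + MEB = 186.459 - 2.142x.
Set SMB = MC: 186.459 - 2.142x = 29.839 + 0.260x → x* = 65.2040.
The welfare-loss triangle has base |x_m − x*| and height MEB(x_m) (the vertical gap between SMB and MC is zero at x* and MEB at x_m).
DWL = ½ × 1.3276 × 3.1890 = 2.1169.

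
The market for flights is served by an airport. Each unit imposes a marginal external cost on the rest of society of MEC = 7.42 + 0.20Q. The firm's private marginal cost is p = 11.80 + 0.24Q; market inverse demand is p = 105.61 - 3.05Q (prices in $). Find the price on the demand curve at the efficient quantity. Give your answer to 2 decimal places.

Social marginal cost = private MC + MEC = 19.22 + 0.44Q.
Set SMC = demand: 19.22 + 0.44Q = 105.61 - 3.05Q → Q* = 24.7536.
Consumer price on the demand curve at Q*: 105.61 − 3.05×24.7536 = 30.1115.

P = $30.11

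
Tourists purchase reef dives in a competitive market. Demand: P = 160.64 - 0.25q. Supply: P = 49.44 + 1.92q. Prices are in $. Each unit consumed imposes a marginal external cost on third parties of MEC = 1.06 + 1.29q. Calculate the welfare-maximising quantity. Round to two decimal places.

q* = 31.83

Social marginal benefit = demand − MEC = 159.58 - 1.54q.
Set SMB = MC: 159.58 - 1.54q = 49.44 + 1.92q → q* = 31.8324.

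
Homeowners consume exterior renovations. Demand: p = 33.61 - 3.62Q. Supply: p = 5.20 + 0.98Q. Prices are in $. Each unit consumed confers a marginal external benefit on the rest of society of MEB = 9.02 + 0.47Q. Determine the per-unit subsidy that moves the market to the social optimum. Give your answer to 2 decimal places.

Social marginal benefit = demand + MEB = 42.63 - 3.15Q.
Set SMB = MC: 42.63 - 3.15Q = 5.20 + 0.98Q → Q* = 9.0630.
The Pigouvian subsidy equals MEB at Q*: 9.02 + 0.47×9.0630 = 13.2796.

subsidy = $13.28 per unit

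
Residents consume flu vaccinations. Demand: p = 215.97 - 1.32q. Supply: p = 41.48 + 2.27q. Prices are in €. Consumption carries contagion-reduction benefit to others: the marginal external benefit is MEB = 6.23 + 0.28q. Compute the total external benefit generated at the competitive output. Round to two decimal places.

€633.54

Market equilibrium (private): 41.48 + 2.27q = 215.97 - 1.32q → q_m = 48.6045.
Total external benefit = ∫₀^{q_m} (6.23 + 0.28q) dq = 6.23×48.6045 + ½×0.28×48.6045² = 633.5417.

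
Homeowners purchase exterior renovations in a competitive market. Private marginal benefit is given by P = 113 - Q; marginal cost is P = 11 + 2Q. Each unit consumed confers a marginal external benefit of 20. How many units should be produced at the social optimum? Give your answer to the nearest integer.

Social marginal benefit = demand + MEB = 133 - Q.
Set SMB = MC: 133 - Q = 11 + 2Q → Q* = 40.6667.

Q* = 41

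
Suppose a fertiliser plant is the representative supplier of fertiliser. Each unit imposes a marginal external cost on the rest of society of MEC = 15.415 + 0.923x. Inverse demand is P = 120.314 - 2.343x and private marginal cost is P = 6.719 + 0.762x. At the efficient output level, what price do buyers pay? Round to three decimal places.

Social marginal cost = private MC + MEC = 22.134 + 1.685x.
Set SMC = demand: 22.134 + 1.685x = 120.314 - 2.343x → x* = 24.3744.
Consumer price on the demand curve at x*: 120.314 − 2.343×24.3744 = 63.2048.

P = 63.205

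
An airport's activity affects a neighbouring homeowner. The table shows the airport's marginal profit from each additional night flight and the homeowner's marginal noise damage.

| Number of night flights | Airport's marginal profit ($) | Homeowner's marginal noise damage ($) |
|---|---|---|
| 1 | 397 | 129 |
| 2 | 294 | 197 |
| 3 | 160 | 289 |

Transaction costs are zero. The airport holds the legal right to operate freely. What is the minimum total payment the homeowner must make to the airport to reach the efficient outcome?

Left alone the airport would choose level 3 (marginal profit stays positive).
Efficient level: k* = 2 (marginal profit ≥ marginal noise damage through 2).
The homeowner must at least cover the airport's forgone profit from cutting 3→2: 160 = 160.

$160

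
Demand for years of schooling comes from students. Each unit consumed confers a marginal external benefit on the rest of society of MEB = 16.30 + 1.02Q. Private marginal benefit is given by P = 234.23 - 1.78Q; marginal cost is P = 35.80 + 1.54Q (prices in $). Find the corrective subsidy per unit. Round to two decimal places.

subsidy = $111.53 per unit

Social marginal benefit = demand + MEB = 250.53 - 0.76Q.
Set SMB = MC: 250.53 - 0.76Q = 35.80 + 1.54Q → Q* = 93.3609.
The Pigouvian subsidy equals MEB at Q*: 16.30 + 1.02×93.3609 = 111.5281.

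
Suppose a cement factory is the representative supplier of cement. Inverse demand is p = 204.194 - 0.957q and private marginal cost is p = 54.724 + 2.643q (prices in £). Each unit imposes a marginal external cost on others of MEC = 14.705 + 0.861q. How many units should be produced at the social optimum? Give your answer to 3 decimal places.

Social marginal cost = private MC + MEC = 69.429 + 3.504q.
Set SMC = demand: 69.429 + 3.504q = 204.194 - 0.957q → q* = 30.2096.

q* = 30.210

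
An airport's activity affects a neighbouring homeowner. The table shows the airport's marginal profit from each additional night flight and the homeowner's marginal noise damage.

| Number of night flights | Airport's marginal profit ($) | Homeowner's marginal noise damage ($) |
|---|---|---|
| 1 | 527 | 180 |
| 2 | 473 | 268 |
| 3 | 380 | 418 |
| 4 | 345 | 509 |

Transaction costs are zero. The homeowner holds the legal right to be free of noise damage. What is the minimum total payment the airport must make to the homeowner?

Efficient level: marginal profit ≥ marginal noise damage through level 2, so k* = 2.
With the homeowner holding the right, the airport must at least compensate total damage at k*: 180 + 268 = 448.

$448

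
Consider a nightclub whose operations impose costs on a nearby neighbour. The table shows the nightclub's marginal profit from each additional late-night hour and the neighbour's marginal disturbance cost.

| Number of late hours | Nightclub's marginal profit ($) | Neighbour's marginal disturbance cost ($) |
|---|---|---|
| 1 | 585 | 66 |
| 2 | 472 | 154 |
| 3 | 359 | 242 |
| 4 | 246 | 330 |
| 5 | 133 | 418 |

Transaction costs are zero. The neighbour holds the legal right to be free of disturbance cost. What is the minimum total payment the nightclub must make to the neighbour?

Efficient level: marginal profit ≥ marginal disturbance cost through level 3, so k* = 3.
With the neighbour holding the right, the nightclub must at least compensate total damage at k*: 66 + 154 + 242 = 462.

$462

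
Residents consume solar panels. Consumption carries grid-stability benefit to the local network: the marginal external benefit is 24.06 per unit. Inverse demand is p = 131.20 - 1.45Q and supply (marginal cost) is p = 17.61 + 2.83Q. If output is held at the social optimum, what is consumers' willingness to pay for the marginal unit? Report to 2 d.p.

Social marginal benefit = demand + MEB = 155.26 - 1.45Q.
Set SMB = MC: 155.26 - 1.45Q = 17.61 + 2.83Q → Q* = 32.1612.
Consumer price on the demand curve at Q*: 131.20 − 1.45×32.1612 = 84.5663.

P = 84.57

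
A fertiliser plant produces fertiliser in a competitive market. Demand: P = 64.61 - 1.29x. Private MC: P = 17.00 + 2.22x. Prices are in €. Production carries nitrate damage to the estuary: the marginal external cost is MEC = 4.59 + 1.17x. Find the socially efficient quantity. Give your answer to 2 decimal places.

x* = 9.19

Social marginal cost = private MC + MEC = 21.59 + 3.39x.
Set SMC = demand: 21.59 + 3.39x = 64.61 - 1.29x → x* = 9.1923.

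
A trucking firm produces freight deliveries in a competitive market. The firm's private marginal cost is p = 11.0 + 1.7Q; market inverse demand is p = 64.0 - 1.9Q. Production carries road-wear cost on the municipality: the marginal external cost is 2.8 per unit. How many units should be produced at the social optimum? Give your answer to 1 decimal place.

Q* = 13.9

Social marginal cost = private MC + MEC = 13.8 + 1.7Q.
Set SMC = demand: 13.8 + 1.7Q = 64.0 - 1.9Q → Q* = 13.9444.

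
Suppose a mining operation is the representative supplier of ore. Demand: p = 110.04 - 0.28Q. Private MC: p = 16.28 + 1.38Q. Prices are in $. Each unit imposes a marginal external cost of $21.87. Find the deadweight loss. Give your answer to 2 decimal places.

DWL = $144.07

Market equilibrium (private): 16.28 + 1.38Q = 110.04 - 0.28Q → Q_m = 56.4819.
Social marginal cost = private MC + MEC = 38.15 + 1.38Q.
Set SMC = demand: 38.15 + 1.38Q = 110.04 - 0.28Q → Q* = 43.3072.
Height of the DWL triangle at Q_m is SMC(Q_m) − demand(Q_m) = MEC(Q_m) = 21.8700.
DWL = ½ × 13.1747 × 21.8700 = 144.0653.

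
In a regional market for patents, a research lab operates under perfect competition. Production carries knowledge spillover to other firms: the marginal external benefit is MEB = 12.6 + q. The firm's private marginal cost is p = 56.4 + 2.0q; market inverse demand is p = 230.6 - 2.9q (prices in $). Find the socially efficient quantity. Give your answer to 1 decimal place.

q* = 47.9

Social marginal cost = private MC − MEB = 43.8 + q.
Set SMC = demand: 43.8 + q = 230.6 - 2.9q → q* = 47.8974.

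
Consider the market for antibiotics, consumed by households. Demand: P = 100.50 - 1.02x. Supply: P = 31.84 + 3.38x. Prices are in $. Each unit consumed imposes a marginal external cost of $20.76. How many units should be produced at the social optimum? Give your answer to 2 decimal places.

Social marginal benefit = demand − MEC = 79.74 - 1.02x.
Set SMB = MC: 79.74 - 1.02x = 31.84 + 3.38x → x* = 10.8864.

x* = 10.89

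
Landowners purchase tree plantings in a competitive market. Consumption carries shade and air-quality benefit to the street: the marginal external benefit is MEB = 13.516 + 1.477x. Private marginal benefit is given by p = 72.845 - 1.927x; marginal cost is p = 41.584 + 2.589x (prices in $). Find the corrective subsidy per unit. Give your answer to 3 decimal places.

subsidy = $35.278 per unit

Social marginal benefit = demand + MEB = 86.361 - 0.450x.
Set SMB = MC: 86.361 - 0.450x = 41.584 + 2.589x → x* = 14.7341.
The Pigouvian subsidy equals MEB at x*: 13.516 + 1.477×14.7341 = 35.2783.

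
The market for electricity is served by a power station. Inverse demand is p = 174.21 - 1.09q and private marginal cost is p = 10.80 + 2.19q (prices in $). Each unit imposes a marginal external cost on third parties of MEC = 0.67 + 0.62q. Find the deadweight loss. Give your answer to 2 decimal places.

Market equilibrium (private): 10.80 + 2.19q = 174.21 - 1.09q → q_m = 49.8201.
Social marginal cost = private MC + MEC = 11.47 + 2.81q.
Set SMC = demand: 11.47 + 2.81q = 174.21 - 1.09q → q* = 41.7282.
Height of the DWL triangle at q_m is SMC(q_m) − demand(q_m) = MEC(q_m) = 31.5585.
DWL = ½ × 8.0919 × 31.5585 = 127.6841.

DWL = $127.68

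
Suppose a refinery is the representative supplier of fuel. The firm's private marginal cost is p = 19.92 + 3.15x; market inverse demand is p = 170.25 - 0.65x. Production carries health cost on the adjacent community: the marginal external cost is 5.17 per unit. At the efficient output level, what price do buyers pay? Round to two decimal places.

Social marginal cost = private MC + MEC = 25.09 + 3.15x.
Set SMC = demand: 25.09 + 3.15x = 170.25 - 0.65x → x* = 38.2000.
Consumer price on the demand curve at x*: 170.25 − 0.65×38.2000 = 145.4200.

P = 145.42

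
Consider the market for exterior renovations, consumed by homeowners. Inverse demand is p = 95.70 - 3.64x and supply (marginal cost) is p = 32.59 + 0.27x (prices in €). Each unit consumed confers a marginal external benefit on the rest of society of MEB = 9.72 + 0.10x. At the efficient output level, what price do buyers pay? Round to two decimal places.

Social marginal benefit = demand + MEB = 105.42 - 3.54x.
Set SMB = MC: 105.42 - 3.54x = 32.59 + 0.27x → x* = 19.1155.
Consumer price on the demand curve at x*: 95.70 − 3.64×19.1155 = 26.1196.

P = €26.12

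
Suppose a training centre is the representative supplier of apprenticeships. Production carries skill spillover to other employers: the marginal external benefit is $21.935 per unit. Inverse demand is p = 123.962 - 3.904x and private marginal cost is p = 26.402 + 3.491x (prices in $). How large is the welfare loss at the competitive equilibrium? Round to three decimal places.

Market equilibrium (private): 26.402 + 3.491x = 123.962 - 3.904x → x_m = 13.1927.
Social marginal cost = private MC − MEB = 4.467 + 3.491x.
Set SMC = demand: 4.467 + 3.491x = 123.962 - 3.904x → x* = 16.1589.
The loss is the area between SMC and demand from x* to x_m; with linear curves that's a triangle of height MEB(x_m).
DWL = ½ × 2.9662 × 21.9350 = 32.5318.

DWL = $32.532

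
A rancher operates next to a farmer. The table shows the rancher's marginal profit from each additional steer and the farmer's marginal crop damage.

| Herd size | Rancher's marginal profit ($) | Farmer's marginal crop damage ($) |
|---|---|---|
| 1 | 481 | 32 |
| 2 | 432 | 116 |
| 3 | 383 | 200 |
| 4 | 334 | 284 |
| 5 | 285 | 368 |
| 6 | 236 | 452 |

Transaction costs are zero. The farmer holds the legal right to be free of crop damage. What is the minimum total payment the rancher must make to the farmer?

$632

Efficient level: marginal profit ≥ marginal crop damage through level 4, so k* = 4.
With the farmer holding the right, the rancher must at least compensate total damage at k*: 32 + 116 + 200 + 284 = 632.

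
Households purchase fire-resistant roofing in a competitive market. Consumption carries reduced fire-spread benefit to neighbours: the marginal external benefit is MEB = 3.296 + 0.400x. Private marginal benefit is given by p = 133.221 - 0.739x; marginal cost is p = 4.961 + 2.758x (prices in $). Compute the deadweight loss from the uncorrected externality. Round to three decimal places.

DWL = $52.116

Market equilibrium (private): 4.961 + 2.758x = 133.221 - 0.739x → x_m = 36.6772.
Social marginal benefit = demand + MEB = 136.517 - 0.339x.
Set SMB = MC: 136.517 - 0.339x = 4.961 + 2.758x → x* = 42.4785.
Between x* and x_m the wedge SMB − MC runs linearly from 0 to MEB(x_m), so the loss is a triangle.
DWL = ½ × 5.8013 × 17.9669 = 52.1157.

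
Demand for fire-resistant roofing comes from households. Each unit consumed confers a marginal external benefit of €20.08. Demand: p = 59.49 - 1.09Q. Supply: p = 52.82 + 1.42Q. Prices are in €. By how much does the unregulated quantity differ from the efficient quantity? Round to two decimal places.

Market equilibrium (private): 52.82 + 1.42Q = 59.49 - 1.09Q → Q_m = 2.6574.
Social marginal benefit = demand + MEB = 79.57 - 1.09Q.
Set SMB = MC: 79.57 - 1.09Q = 52.82 + 1.42Q → Q* = 10.6574.
Gap = |2.6574 − 10.6574| = 8.0000.

8.00 units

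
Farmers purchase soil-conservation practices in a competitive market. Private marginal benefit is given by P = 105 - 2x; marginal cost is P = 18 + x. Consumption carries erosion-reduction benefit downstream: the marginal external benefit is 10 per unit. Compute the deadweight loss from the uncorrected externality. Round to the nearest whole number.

Market equilibrium (private): 18 + x = 105 - 2x → x_m = 29.0000.
Social marginal benefit = demand + MEB = 115 - 2x.
Set SMB = MC: 115 - 2x = 18 + x → x* = 32.3333.
Height of the DWL triangle at x_m is SMB(x_m) − MC(x_m) = MEB(x_m) = 10.0000.
DWL = ½ × 3.3333 × 10.0000 = 16.6665.

DWL = 17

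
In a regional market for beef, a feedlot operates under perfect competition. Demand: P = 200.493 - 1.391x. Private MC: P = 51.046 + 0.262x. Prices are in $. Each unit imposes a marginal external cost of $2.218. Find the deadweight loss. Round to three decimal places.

DWL = $1.488

Market equilibrium (private): 51.046 + 0.262x = 200.493 - 1.391x → x_m = 90.4096.
Social marginal cost = private MC + MEC = 53.264 + 0.262x.
Set SMC = demand: 53.264 + 0.262x = 200.493 - 1.391x → x* = 89.0678.
The loss is the area between SMC and demand from x* to x_m; with linear curves that's a triangle of height MEC(x_m).
DWL = ½ × 1.3418 × 2.2180 = 1.4881.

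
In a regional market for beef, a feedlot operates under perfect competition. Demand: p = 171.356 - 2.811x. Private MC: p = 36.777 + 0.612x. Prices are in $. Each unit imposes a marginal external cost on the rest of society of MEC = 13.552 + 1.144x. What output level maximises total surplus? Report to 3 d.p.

x* = 26.500

Social marginal cost = private MC + MEC = 50.329 + 1.756x.
Set SMC = demand: 50.329 + 1.756x = 171.356 - 2.811x → x* = 26.5003.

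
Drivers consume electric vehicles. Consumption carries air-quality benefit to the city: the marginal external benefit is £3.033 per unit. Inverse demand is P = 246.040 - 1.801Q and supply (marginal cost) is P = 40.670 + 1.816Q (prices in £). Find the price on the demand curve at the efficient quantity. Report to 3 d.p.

P = £142.271

Social marginal benefit = demand + MEB = 249.073 - 1.801Q.
Set SMB = MC: 249.073 - 1.801Q = 40.670 + 1.816Q → Q* = 57.6176.
Consumer price on the demand curve at Q*: 246.040 − 1.801×57.6176 = 142.2707.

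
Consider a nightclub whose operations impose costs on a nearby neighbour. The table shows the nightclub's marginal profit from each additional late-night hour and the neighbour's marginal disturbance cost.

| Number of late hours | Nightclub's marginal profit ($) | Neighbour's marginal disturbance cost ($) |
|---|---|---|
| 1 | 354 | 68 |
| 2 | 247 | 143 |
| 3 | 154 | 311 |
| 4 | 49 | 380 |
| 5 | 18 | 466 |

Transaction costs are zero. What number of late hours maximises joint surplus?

2

Bargaining reaches the level where marginal profit last exceeds marginal disturbance cost.
That holds through level 2 (247 ≥ 143) but not at 3 (154 < 311).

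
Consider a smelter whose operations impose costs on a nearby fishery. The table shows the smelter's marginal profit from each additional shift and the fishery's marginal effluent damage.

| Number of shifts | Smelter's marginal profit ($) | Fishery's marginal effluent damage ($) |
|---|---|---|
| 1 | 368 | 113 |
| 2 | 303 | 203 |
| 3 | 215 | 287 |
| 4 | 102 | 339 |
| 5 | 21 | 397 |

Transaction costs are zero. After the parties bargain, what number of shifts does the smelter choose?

Bargaining reaches the level where marginal profit last exceeds marginal effluent damage.
That holds through level 2 (303 ≥ 203) but not at 3 (215 < 287).

2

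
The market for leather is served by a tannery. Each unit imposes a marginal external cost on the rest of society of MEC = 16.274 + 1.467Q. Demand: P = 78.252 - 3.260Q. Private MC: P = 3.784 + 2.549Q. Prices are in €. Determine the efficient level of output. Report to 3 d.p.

Q* = 7.998

Social marginal cost = private MC + MEC = 20.058 + 4.016Q.
Set SMC = demand: 20.058 + 4.016Q = 78.252 - 3.260Q → Q* = 7.9981.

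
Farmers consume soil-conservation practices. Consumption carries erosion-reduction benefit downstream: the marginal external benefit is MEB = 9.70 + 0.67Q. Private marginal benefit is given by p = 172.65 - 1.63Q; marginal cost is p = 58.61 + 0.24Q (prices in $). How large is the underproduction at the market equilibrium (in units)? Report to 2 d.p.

42.13 units

Market equilibrium (private): 58.61 + 0.24Q = 172.65 - 1.63Q → Q_m = 60.9840.
Social marginal benefit = demand + MEB = 182.35 - 0.96Q.
Set SMB = MC: 182.35 - 0.96Q = 58.61 + 0.24Q → Q* = 103.1167.
Gap = |60.9840 − 103.1167| = 42.1327.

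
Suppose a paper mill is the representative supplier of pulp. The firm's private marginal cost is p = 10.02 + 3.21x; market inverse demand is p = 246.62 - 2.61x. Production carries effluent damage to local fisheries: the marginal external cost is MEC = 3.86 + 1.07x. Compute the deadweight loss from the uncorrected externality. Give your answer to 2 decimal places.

DWL = 162.76

Market equilibrium (private): 10.02 + 3.21x = 246.62 - 2.61x → x_m = 40.6529.
Social marginal cost = private MC + MEC = 13.88 + 4.28x.
Set SMC = demand: 13.88 + 4.28x = 246.62 - 2.61x → x* = 33.7794.
The loss is the area between SMC and demand from x* to x_m; with linear curves that's a triangle of height MEC(x_m).
DWL = ½ × 6.8735 × 47.3586 = 162.7597.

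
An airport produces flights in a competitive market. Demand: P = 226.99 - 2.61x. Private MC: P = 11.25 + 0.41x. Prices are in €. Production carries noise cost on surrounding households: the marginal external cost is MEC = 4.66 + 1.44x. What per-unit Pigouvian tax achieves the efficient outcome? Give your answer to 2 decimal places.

Social marginal cost = private MC + MEC = 15.91 + 1.85x.
Set SMC = demand: 15.91 + 1.85x = 226.99 - 2.61x → x* = 47.3274.
The Pigouvian tax equals MEC at x*: 4.66 + 1.44×47.3274 = 72.8115.

tax = €72.81 per unit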